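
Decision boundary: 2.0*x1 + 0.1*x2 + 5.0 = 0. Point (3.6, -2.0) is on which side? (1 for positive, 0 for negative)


Compute 2.0 * 3.6 + 0.1 * -2.0 + 5.0
= 7.2 + -0.2 + 5.0
= 12.0
Since 12.0 >= 0, the point is on the positive side.

1


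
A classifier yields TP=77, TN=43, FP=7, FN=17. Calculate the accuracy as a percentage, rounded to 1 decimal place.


Accuracy = (TP + TN) / (TP + TN + FP + FN) * 100
= (77 + 43) / (77 + 43 + 7 + 17)
= 120 / 144
= 0.8333
= 83.3%

83.3


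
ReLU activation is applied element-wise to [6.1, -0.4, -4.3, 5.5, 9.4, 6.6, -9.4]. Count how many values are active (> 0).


ReLU(x) = max(0, x) for each element:
ReLU(6.1) = 6.1
ReLU(-0.4) = 0
ReLU(-4.3) = 0
ReLU(5.5) = 5.5
ReLU(9.4) = 9.4
ReLU(6.6) = 6.6
ReLU(-9.4) = 0
Active neurons (>0): 4

4


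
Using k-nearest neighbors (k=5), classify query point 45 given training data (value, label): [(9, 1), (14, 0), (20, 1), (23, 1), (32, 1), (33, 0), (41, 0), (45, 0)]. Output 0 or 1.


Distances from query 45:
Point 45 (class 0): distance = 0
Point 41 (class 0): distance = 4
Point 33 (class 0): distance = 12
Point 32 (class 1): distance = 13
Point 23 (class 1): distance = 22
K=5 nearest neighbors: classes = [0, 0, 0, 1, 1]
Votes for class 1: 2 / 5
Majority vote => class 0

0


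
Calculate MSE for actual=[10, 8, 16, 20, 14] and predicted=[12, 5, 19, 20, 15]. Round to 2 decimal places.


Differences: [-2, 3, -3, 0, -1]
Squared errors: [4, 9, 9, 0, 1]
Sum of squared errors = 23
MSE = 23 / 5 = 4.60

4.60


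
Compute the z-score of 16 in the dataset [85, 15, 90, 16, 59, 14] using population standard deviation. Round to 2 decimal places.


Mean = (85 + 15 + 90 + 16 + 59 + 14) / 6 = 46.5
Variance = sum((x_i - mean)^2) / n = 1084.9167
Std = sqrt(1084.9167) = 32.9381
Z = (x - mean) / std
= (16 - 46.5) / 32.9381
= -30.5 / 32.9381
= -0.93

-0.93


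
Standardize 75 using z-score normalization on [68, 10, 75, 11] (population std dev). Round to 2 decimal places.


Mean = (68 + 10 + 75 + 11) / 4 = 41.0
Variance = sum((x_i - mean)^2) / n = 936.5
Std = sqrt(936.5) = 30.6023
Z = (x - mean) / std
= (75 - 41.0) / 30.6023
= 34.0 / 30.6023
= 1.11

1.11


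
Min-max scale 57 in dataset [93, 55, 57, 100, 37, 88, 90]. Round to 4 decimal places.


Min = 37, Max = 100
Range = 100 - 37 = 63
Scaled = (x - min) / (max - min)
= (57 - 37) / 63
= 20 / 63
= 0.3175

0.3175


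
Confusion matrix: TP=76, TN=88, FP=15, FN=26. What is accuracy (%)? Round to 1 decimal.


Accuracy = (TP + TN) / (TP + TN + FP + FN) * 100
= (76 + 88) / (76 + 88 + 15 + 26)
= 164 / 205
= 0.8
= 80.0%

80.0


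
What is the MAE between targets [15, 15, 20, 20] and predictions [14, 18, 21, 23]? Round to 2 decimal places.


Absolute errors: [1, 3, 1, 3]
Sum of absolute errors = 8
MAE = 8 / 4 = 2.00

2.00


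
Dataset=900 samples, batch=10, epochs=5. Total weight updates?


Iterations per epoch = 900 / 10 = 90
Total updates = iterations_per_epoch * epochs
= 90 * 5
= 450

450


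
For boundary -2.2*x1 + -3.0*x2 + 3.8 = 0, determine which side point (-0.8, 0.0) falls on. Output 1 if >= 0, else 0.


Compute -2.2 * -0.8 + -3.0 * 0.0 + 3.8
= 1.76 + -0.0 + 3.8
= 5.56
Since 5.56 >= 0, the point is on the positive side.

1


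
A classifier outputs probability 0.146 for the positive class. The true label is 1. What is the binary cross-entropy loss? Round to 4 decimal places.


For y=1: Loss = -log(p)
= -log(0.146)
= -(-1.9241)
= 1.9241

1.9241


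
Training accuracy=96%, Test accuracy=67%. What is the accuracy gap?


Gap = train_accuracy - test_accuracy
= 96 - 67
= 29%
This large gap strongly indicates overfitting.

29


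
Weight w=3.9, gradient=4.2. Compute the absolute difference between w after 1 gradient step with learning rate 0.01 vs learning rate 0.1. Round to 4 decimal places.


With lr=0.01: w_new = 3.9 - 0.01 * 4.2 = 3.858
With lr=0.1: w_new = 3.9 - 0.1 * 4.2 = 3.48
Absolute difference = |3.858 - 3.48|
= 0.3780

0.3780


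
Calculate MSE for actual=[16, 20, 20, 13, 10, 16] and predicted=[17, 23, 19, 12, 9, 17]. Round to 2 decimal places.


Differences: [-1, -3, 1, 1, 1, -1]
Squared errors: [1, 9, 1, 1, 1, 1]
Sum of squared errors = 14
MSE = 14 / 6 = 2.33

2.33


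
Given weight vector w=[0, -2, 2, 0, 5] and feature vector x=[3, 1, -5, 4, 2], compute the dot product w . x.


Element-wise products:
0 * 3 = 0
-2 * 1 = -2
2 * -5 = -10
0 * 4 = 0
5 * 2 = 10
Sum = 0 + -2 + -10 + 0 + 10
= -2

-2


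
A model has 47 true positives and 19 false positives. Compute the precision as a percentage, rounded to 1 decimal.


Precision = TP / (TP + FP) * 100
= 47 / (47 + 19)
= 47 / 66
= 0.7121
= 71.2%

71.2


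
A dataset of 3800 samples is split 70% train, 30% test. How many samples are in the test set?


Train samples = 3800 * 70% = 2660
Test samples = 3800 - 2660
= 1140

1140


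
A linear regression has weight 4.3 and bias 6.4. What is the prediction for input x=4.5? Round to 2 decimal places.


y = 4.3 * 4.5 + (6.4)
= 19.35 + (6.4)
= 25.75

25.75


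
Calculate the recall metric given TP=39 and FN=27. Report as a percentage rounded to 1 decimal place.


Recall = TP / (TP + FN) * 100
= 39 / (39 + 27)
= 39 / 66
= 0.5909
= 59.1%

59.1


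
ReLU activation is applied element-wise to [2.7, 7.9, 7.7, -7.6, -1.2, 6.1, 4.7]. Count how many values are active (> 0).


ReLU(x) = max(0, x) for each element:
ReLU(2.7) = 2.7
ReLU(7.9) = 7.9
ReLU(7.7) = 7.7
ReLU(-7.6) = 0
ReLU(-1.2) = 0
ReLU(6.1) = 6.1
ReLU(4.7) = 4.7
Active neurons (>0): 5

5


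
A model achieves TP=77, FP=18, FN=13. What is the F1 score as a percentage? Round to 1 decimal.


Precision = TP / (TP + FP) = 77 / 95 = 0.8105
Recall = TP / (TP + FN) = 77 / 90 = 0.8556
F1 = 2 * P * R / (P + R)
= 2 * 0.8105 * 0.8556 / (0.8105 + 0.8556)
= 1.3869 / 1.6661
= 0.8324
As percentage: 83.2%

83.2


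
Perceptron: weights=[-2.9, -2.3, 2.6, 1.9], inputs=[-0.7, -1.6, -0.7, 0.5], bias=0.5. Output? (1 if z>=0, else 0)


z = w . x + b
= -2.9*-0.7 + -2.3*-1.6 + 2.6*-0.7 + 1.9*0.5 + 0.5
= 2.03 + 3.68 + -1.82 + 0.95 + 0.5
= 4.84 + 0.5
= 5.34
Since z = 5.34 >= 0, output = 1

1


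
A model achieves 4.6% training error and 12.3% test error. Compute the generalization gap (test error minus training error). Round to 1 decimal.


Generalization gap = test_error - train_error
= 12.3 - 4.6
= 7.7%
A moderate gap.

7.7


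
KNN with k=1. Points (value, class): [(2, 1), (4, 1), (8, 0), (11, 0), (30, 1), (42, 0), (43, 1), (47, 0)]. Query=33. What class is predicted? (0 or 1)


Distances from query 33:
Point 30 (class 1): distance = 3
K=1 nearest neighbors: classes = [1]
Votes for class 1: 1 / 1
Majority vote => class 1

1


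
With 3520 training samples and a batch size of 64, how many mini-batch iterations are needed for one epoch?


Iterations per epoch = dataset_size / batch_size
= 3520 / 64
= 55

55


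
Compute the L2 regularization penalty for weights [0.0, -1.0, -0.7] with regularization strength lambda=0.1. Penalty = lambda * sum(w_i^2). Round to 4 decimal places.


Squaring each weight:
0.0^2 = 0.0
(-1.0)^2 = 1.0
(-0.7)^2 = 0.49
Sum of squares = 1.49
Penalty = 0.1 * 1.49 = 0.1490

0.1490


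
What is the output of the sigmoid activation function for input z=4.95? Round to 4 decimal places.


sigmoid(z) = 1 / (1 + exp(-z))
exp(-(4.95)) = exp(-4.95) = 0.0071
1 + 0.0071 = 1.0071
1 / 1.0071 = 0.9930

0.9930


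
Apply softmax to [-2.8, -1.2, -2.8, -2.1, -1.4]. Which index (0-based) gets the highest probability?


Softmax is a monotonic transformation, so it preserves the argmax.
We need to find the index of the maximum logit.
Index 0: -2.8
Index 1: -1.2
Index 2: -2.8
Index 3: -2.1
Index 4: -1.4
Maximum logit = -1.2 at index 1

1


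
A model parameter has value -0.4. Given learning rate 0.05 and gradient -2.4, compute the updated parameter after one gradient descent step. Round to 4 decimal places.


w_new = w_old - lr * gradient
= -0.4 - 0.05 * -2.4
= -0.4 - (-0.12)
= -0.2800

-0.2800


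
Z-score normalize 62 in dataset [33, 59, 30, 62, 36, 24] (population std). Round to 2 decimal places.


Mean = (33 + 59 + 30 + 62 + 36 + 24) / 6 = 40.6667
Variance = sum((x_i - mean)^2) / n = 210.5556
Std = sqrt(210.5556) = 14.5105
Z = (x - mean) / std
= (62 - 40.6667) / 14.5105
= 21.3333 / 14.5105
= 1.47

1.47


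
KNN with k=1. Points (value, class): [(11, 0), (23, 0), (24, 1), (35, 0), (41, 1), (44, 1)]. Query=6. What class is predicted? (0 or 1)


Distances from query 6:
Point 11 (class 0): distance = 5
K=1 nearest neighbors: classes = [0]
Votes for class 1: 0 / 1
Majority vote => class 0

0


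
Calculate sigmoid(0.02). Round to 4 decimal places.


sigmoid(z) = 1 / (1 + exp(-z))
exp(-(0.02)) = exp(-0.02) = 0.9802
1 + 0.9802 = 1.9802
1 / 1.9802 = 0.5050

0.5050


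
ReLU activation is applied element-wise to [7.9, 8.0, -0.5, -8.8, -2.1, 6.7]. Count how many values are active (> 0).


ReLU(x) = max(0, x) for each element:
ReLU(7.9) = 7.9
ReLU(8.0) = 8.0
ReLU(-0.5) = 0
ReLU(-8.8) = 0
ReLU(-2.1) = 0
ReLU(6.7) = 6.7
Active neurons (>0): 3

3


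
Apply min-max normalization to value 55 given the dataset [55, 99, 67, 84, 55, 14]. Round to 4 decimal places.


Min = 14, Max = 99
Range = 99 - 14 = 85
Scaled = (x - min) / (max - min)
= (55 - 14) / 85
= 41 / 85
= 0.4824

0.4824


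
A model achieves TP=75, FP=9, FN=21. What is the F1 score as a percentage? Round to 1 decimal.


Precision = TP / (TP + FP) = 75 / 84 = 0.8929
Recall = TP / (TP + FN) = 75 / 96 = 0.7812
F1 = 2 * P * R / (P + R)
= 2 * 0.8929 * 0.7812 / (0.8929 + 0.7812)
= 1.3951 / 1.6741
= 0.8333
As percentage: 83.3%

83.3


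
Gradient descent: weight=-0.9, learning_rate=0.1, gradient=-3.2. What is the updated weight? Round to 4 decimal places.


w_new = w_old - lr * gradient
= -0.9 - 0.1 * -3.2
= -0.9 - (-0.32)
= -0.5800

-0.5800


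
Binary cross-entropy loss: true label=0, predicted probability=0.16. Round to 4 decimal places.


For y=0: Loss = -log(1-p)
= -log(1 - 0.16)
= -log(0.84)
= -(-0.1744)
= 0.1744

0.1744


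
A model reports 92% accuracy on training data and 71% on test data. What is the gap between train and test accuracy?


Gap = train_accuracy - test_accuracy
= 92 - 71
= 21%
This large gap strongly indicates overfitting.

21


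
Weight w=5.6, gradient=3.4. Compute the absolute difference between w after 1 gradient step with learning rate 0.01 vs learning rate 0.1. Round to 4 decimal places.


With lr=0.01: w_new = 5.6 - 0.01 * 3.4 = 5.566
With lr=0.1: w_new = 5.6 - 0.1 * 3.4 = 5.26
Absolute difference = |5.566 - 5.26|
= 0.3060

0.3060


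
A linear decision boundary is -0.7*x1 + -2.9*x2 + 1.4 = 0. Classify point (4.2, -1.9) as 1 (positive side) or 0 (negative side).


Compute -0.7 * 4.2 + -2.9 * -1.9 + 1.4
= -2.94 + 5.51 + 1.4
= 3.97
Since 3.97 >= 0, the point is on the positive side.

1


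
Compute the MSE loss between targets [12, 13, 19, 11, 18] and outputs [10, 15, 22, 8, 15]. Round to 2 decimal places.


Differences: [2, -2, -3, 3, 3]
Squared errors: [4, 4, 9, 9, 9]
Sum of squared errors = 35
MSE = 35 / 5 = 7.00

7.00


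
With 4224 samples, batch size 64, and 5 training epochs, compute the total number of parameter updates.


Iterations per epoch = 4224 / 64 = 66
Total updates = iterations_per_epoch * epochs
= 66 * 5
= 330

330


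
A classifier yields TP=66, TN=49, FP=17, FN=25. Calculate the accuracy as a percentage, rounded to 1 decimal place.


Accuracy = (TP + TN) / (TP + TN + FP + FN) * 100
= (66 + 49) / (66 + 49 + 17 + 25)
= 115 / 157
= 0.7325
= 73.2%

73.2


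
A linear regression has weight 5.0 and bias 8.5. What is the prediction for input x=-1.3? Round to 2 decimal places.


y = 5.0 * -1.3 + (8.5)
= -6.5 + (8.5)
= 2.00

2.00


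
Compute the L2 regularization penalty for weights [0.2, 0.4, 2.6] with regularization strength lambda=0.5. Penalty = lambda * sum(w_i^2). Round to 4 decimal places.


Squaring each weight:
0.2^2 = 0.04
0.4^2 = 0.16
2.6^2 = 6.76
Sum of squares = 6.96
Penalty = 0.5 * 6.96 = 3.4800

3.4800


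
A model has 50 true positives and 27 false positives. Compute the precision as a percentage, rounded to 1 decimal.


Precision = TP / (TP + FP) * 100
= 50 / (50 + 27)
= 50 / 77
= 0.6494
= 64.9%

64.9


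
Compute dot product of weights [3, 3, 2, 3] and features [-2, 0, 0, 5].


Element-wise products:
3 * -2 = -6
3 * 0 = 0
2 * 0 = 0
3 * 5 = 15
Sum = -6 + 0 + 0 + 15
= 9

9


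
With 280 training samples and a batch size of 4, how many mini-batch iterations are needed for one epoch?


Iterations per epoch = dataset_size / batch_size
= 280 / 4
= 70

70


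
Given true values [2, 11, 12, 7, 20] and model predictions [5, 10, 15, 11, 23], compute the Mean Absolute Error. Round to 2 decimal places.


Absolute errors: [3, 1, 3, 4, 3]
Sum of absolute errors = 14
MAE = 14 / 5 = 2.80

2.80


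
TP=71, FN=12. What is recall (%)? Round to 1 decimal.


Recall = TP / (TP + FN) * 100
= 71 / (71 + 12)
= 71 / 83
= 0.8554
= 85.5%

85.5


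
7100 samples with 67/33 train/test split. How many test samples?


Train samples = 7100 * 67% = 4757
Test samples = 7100 - 4757
= 2343

2343


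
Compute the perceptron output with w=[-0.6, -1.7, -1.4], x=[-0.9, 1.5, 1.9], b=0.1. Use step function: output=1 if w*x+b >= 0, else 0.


z = w . x + b
= -0.6*-0.9 + -1.7*1.5 + -1.4*1.9 + 0.1
= 0.54 + -2.55 + -2.66 + 0.1
= -4.67 + 0.1
= -4.57
Since z = -4.57 < 0, output = 0

0


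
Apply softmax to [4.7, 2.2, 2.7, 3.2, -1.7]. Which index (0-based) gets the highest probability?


Softmax is a monotonic transformation, so it preserves the argmax.
We need to find the index of the maximum logit.
Index 0: 4.7
Index 1: 2.2
Index 2: 2.7
Index 3: 3.2
Index 4: -1.7
Maximum logit = 4.7 at index 0

0


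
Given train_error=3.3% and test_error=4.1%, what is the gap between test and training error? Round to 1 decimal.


Generalization gap = test_error - train_error
= 4.1 - 3.3
= 0.8%
A small gap suggests good generalization.

0.8


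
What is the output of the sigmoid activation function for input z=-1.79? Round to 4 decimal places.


sigmoid(z) = 1 / (1 + exp(-z))
exp(-(-1.79)) = exp(1.79) = 5.9895
1 + 5.9895 = 6.9895
1 / 6.9895 = 0.1431

0.1431


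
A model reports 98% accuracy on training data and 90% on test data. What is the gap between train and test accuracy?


Gap = train_accuracy - test_accuracy
= 98 - 90
= 8%
This moderate gap may indicate mild overfitting.

8


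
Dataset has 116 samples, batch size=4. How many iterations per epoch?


Iterations per epoch = dataset_size / batch_size
= 116 / 4
= 29

29


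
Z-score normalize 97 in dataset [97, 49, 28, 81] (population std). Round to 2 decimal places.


Mean = (97 + 49 + 28 + 81) / 4 = 63.75
Variance = sum((x_i - mean)^2) / n = 724.6875
Std = sqrt(724.6875) = 26.92
Z = (x - mean) / std
= (97 - 63.75) / 26.92
= 33.25 / 26.92
= 1.24

1.24


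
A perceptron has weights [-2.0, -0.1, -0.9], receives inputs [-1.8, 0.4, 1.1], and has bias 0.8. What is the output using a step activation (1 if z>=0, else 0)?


z = w . x + b
= -2.0*-1.8 + -0.1*0.4 + -0.9*1.1 + 0.8
= 3.6 + -0.04 + -0.99 + 0.8
= 2.57 + 0.8
= 3.37
Since z = 3.37 >= 0, output = 1

1


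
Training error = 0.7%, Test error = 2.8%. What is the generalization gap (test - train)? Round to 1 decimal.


Generalization gap = test_error - train_error
= 2.8 - 0.7
= 2.1%
A moderate gap.

2.1


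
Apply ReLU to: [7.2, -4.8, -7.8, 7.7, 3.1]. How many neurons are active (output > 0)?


ReLU(x) = max(0, x) for each element:
ReLU(7.2) = 7.2
ReLU(-4.8) = 0
ReLU(-7.8) = 0
ReLU(7.7) = 7.7
ReLU(3.1) = 3.1
Active neurons (>0): 3

3


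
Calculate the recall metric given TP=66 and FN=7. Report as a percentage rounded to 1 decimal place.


Recall = TP / (TP + FN) * 100
= 66 / (66 + 7)
= 66 / 73
= 0.9041
= 90.4%

90.4


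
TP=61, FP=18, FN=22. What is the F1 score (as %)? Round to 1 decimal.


Precision = TP / (TP + FP) = 61 / 79 = 0.7722
Recall = TP / (TP + FN) = 61 / 83 = 0.7349
F1 = 2 * P * R / (P + R)
= 2 * 0.7722 * 0.7349 / (0.7722 + 0.7349)
= 1.135 / 1.5071
= 0.7531
As percentage: 75.3%

75.3


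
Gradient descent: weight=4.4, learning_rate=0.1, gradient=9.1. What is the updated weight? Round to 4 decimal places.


w_new = w_old - lr * gradient
= 4.4 - 0.1 * 9.1
= 4.4 - (0.91)
= 3.4900

3.4900


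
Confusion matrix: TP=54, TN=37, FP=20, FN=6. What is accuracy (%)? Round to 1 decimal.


Accuracy = (TP + TN) / (TP + TN + FP + FN) * 100
= (54 + 37) / (54 + 37 + 20 + 6)
= 91 / 117
= 0.7778
= 77.8%

77.8


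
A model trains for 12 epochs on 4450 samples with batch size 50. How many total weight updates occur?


Iterations per epoch = 4450 / 50 = 89
Total updates = iterations_per_epoch * epochs
= 89 * 12
= 1068

1068


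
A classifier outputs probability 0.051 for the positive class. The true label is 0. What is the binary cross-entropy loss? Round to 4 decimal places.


For y=0: Loss = -log(1-p)
= -log(1 - 0.051)
= -log(0.949)
= -(-0.0523)
= 0.0523

0.0523


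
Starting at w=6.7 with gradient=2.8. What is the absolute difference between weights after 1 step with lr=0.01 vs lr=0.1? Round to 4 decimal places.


With lr=0.01: w_new = 6.7 - 0.01 * 2.8 = 6.672
With lr=0.1: w_new = 6.7 - 0.1 * 2.8 = 6.42
Absolute difference = |6.672 - 6.42|
= 0.2520

0.2520


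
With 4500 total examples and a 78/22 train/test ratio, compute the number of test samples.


Train samples = 4500 * 78% = 3510
Test samples = 4500 - 3510
= 990

990


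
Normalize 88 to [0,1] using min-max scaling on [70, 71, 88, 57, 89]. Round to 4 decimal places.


Min = 57, Max = 89
Range = 89 - 57 = 32
Scaled = (x - min) / (max - min)
= (88 - 57) / 32
= 31 / 32
= 0.9688

0.9688


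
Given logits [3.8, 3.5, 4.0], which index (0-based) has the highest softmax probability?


Softmax is a monotonic transformation, so it preserves the argmax.
We need to find the index of the maximum logit.
Index 0: 3.8
Index 1: 3.5
Index 2: 4.0
Maximum logit = 4.0 at index 2

2


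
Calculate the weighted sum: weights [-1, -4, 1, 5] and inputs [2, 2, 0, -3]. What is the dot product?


Element-wise products:
-1 * 2 = -2
-4 * 2 = -8
1 * 0 = 0
5 * -3 = -15
Sum = -2 + -8 + 0 + -15
= -25

-25


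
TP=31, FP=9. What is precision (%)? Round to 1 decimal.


Precision = TP / (TP + FP) * 100
= 31 / (31 + 9)
= 31 / 40
= 0.775
= 77.5%

77.5


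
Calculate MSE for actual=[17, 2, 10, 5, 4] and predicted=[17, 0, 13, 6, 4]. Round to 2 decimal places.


Differences: [0, 2, -3, -1, 0]
Squared errors: [0, 4, 9, 1, 0]
Sum of squared errors = 14
MSE = 14 / 5 = 2.80

2.80


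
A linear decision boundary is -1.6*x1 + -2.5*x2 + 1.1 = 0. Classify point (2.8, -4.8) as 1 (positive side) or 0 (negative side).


Compute -1.6 * 2.8 + -2.5 * -4.8 + 1.1
= -4.48 + 12.0 + 1.1
= 8.62
Since 8.62 >= 0, the point is on the positive side.

1


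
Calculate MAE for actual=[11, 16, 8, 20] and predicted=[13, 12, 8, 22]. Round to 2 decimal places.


Absolute errors: [2, 4, 0, 2]
Sum of absolute errors = 8
MAE = 8 / 4 = 2.00

2.00


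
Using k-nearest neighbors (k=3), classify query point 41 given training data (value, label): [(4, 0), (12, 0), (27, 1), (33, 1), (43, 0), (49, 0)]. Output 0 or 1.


Distances from query 41:
Point 43 (class 0): distance = 2
Point 49 (class 0): distance = 8
Point 33 (class 1): distance = 8
K=3 nearest neighbors: classes = [0, 0, 1]
Votes for class 1: 1 / 3
Majority vote => class 0

0


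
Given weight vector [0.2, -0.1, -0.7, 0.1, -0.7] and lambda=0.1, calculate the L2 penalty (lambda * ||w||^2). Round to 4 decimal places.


Squaring each weight:
0.2^2 = 0.04
(-0.1)^2 = 0.01
(-0.7)^2 = 0.49
0.1^2 = 0.01
(-0.7)^2 = 0.49
Sum of squares = 1.04
Penalty = 0.1 * 1.04 = 0.1040

0.1040


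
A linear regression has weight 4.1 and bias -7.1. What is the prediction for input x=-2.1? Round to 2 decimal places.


y = 4.1 * -2.1 + (-7.1)
= -8.61 + (-7.1)
= -15.71

-15.71


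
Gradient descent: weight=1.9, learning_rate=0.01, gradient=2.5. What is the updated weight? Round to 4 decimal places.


w_new = w_old - lr * gradient
= 1.9 - 0.01 * 2.5
= 1.9 - (0.025)
= 1.8750

1.8750


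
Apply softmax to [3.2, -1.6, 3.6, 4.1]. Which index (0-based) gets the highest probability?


Softmax is a monotonic transformation, so it preserves the argmax.
We need to find the index of the maximum logit.
Index 0: 3.2
Index 1: -1.6
Index 2: 3.6
Index 3: 4.1
Maximum logit = 4.1 at index 3

3


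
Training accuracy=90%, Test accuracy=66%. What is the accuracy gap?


Gap = train_accuracy - test_accuracy
= 90 - 66
= 24%
This large gap strongly indicates overfitting.

24


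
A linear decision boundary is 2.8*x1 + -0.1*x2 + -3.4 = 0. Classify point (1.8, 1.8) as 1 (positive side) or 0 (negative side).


Compute 2.8 * 1.8 + -0.1 * 1.8 + -3.4
= 5.04 + -0.18 + -3.4
= 1.46
Since 1.46 >= 0, the point is on the positive side.

1


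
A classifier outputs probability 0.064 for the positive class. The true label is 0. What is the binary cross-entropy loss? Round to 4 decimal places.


For y=0: Loss = -log(1-p)
= -log(1 - 0.064)
= -log(0.936)
= -(-0.0661)
= 0.0661

0.0661


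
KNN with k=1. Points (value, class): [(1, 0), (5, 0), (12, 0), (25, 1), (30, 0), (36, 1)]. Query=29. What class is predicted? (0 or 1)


Distances from query 29:
Point 30 (class 0): distance = 1
K=1 nearest neighbors: classes = [0]
Votes for class 1: 0 / 1
Majority vote => class 0

0


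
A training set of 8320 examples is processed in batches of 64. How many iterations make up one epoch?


Iterations per epoch = dataset_size / batch_size
= 8320 / 64
= 130

130


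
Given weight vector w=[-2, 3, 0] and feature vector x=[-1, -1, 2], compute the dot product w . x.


Element-wise products:
-2 * -1 = 2
3 * -1 = -3
0 * 2 = 0
Sum = 2 + -3 + 0
= -1

-1


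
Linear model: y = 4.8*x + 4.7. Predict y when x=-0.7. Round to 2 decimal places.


y = 4.8 * -0.7 + (4.7)
= -3.36 + (4.7)
= 1.34

1.34


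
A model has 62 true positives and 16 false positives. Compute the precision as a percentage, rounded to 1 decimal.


Precision = TP / (TP + FP) * 100
= 62 / (62 + 16)
= 62 / 78
= 0.7949
= 79.5%

79.5


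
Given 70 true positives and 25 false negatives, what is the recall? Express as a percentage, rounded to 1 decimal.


Recall = TP / (TP + FN) * 100
= 70 / (70 + 25)
= 70 / 95
= 0.7368
= 73.7%

73.7


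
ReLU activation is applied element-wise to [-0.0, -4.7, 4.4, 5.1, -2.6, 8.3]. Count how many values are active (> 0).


ReLU(x) = max(0, x) for each element:
ReLU(-0.0) = 0
ReLU(-4.7) = 0
ReLU(4.4) = 4.4
ReLU(5.1) = 5.1
ReLU(-2.6) = 0
ReLU(8.3) = 8.3
Active neurons (>0): 3

3


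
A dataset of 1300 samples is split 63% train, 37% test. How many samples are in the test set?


Train samples = 1300 * 63% = 819
Test samples = 1300 - 819
= 481

481


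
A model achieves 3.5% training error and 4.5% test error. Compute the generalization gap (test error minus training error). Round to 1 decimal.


Generalization gap = test_error - train_error
= 4.5 - 3.5
= 1.0%
A small gap suggests good generalization.

1.0


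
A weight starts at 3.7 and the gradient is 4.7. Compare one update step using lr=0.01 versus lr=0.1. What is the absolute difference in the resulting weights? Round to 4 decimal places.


With lr=0.01: w_new = 3.7 - 0.01 * 4.7 = 3.653
With lr=0.1: w_new = 3.7 - 0.1 * 4.7 = 3.23
Absolute difference = |3.653 - 3.23|
= 0.4230

0.4230


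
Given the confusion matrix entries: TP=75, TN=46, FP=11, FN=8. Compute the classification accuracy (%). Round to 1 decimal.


Accuracy = (TP + TN) / (TP + TN + FP + FN) * 100
= (75 + 46) / (75 + 46 + 11 + 8)
= 121 / 140
= 0.8643
= 86.4%

86.4


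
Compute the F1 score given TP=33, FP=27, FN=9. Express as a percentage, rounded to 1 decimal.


Precision = TP / (TP + FP) = 33 / 60 = 0.55
Recall = TP / (TP + FN) = 33 / 42 = 0.7857
F1 = 2 * P * R / (P + R)
= 2 * 0.55 * 0.7857 / (0.55 + 0.7857)
= 0.8643 / 1.3357
= 0.6471
As percentage: 64.7%

64.7


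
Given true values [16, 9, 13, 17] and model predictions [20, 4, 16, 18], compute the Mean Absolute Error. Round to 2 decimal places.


Absolute errors: [4, 5, 3, 1]
Sum of absolute errors = 13
MAE = 13 / 4 = 3.25

3.25


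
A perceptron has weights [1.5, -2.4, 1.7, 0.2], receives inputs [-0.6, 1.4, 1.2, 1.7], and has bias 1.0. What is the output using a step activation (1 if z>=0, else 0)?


z = w . x + b
= 1.5*-0.6 + -2.4*1.4 + 1.7*1.2 + 0.2*1.7 + 1.0
= -0.9 + -3.36 + 2.04 + 0.34 + 1.0
= -1.88 + 1.0
= -0.88
Since z = -0.88 < 0, output = 0

0


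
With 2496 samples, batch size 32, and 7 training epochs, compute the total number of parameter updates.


Iterations per epoch = 2496 / 32 = 78
Total updates = iterations_per_epoch * epochs
= 78 * 7
= 546

546


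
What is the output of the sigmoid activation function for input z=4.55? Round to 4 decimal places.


sigmoid(z) = 1 / (1 + exp(-z))
exp(-(4.55)) = exp(-4.55) = 0.0106
1 + 0.0106 = 1.0106
1 / 1.0106 = 0.9895

0.9895


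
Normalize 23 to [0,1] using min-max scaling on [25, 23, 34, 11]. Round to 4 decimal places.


Min = 11, Max = 34
Range = 34 - 11 = 23
Scaled = (x - min) / (max - min)
= (23 - 11) / 23
= 12 / 23
= 0.5217

0.5217


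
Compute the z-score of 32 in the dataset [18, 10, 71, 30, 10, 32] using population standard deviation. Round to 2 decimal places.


Mean = (18 + 10 + 71 + 30 + 10 + 32) / 6 = 28.5
Variance = sum((x_i - mean)^2) / n = 435.9167
Std = sqrt(435.9167) = 20.8786
Z = (x - mean) / std
= (32 - 28.5) / 20.8786
= 3.5 / 20.8786
= 0.17

0.17


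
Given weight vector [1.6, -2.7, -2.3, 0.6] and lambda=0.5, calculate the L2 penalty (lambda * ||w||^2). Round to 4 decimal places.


Squaring each weight:
1.6^2 = 2.56
(-2.7)^2 = 7.29
(-2.3)^2 = 5.29
0.6^2 = 0.36
Sum of squares = 15.5
Penalty = 0.5 * 15.5 = 7.7500

7.7500


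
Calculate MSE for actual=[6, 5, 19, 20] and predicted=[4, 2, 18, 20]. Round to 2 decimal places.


Differences: [2, 3, 1, 0]
Squared errors: [4, 9, 1, 0]
Sum of squared errors = 14
MSE = 14 / 4 = 3.50

3.50


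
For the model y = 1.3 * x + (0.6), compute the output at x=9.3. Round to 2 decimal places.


y = 1.3 * 9.3 + (0.6)
= 12.09 + (0.6)
= 12.69

12.69


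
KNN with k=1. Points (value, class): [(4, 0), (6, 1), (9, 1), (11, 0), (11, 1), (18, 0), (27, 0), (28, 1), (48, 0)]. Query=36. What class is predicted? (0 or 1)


Distances from query 36:
Point 28 (class 1): distance = 8
K=1 nearest neighbors: classes = [1]
Votes for class 1: 1 / 1
Majority vote => class 1

1


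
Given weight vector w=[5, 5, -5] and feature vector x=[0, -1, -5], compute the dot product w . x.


Element-wise products:
5 * 0 = 0
5 * -1 = -5
-5 * -5 = 25
Sum = 0 + -5 + 25
= 20

20


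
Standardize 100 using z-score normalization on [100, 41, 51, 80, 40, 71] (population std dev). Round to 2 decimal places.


Mean = (100 + 41 + 51 + 80 + 40 + 71) / 6 = 63.8333
Variance = sum((x_i - mean)^2) / n = 479.1389
Std = sqrt(479.1389) = 21.8892
Z = (x - mean) / std
= (100 - 63.8333) / 21.8892
= 36.1667 / 21.8892
= 1.65

1.65


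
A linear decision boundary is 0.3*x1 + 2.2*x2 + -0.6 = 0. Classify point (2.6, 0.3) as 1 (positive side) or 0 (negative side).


Compute 0.3 * 2.6 + 2.2 * 0.3 + -0.6
= 0.78 + 0.66 + -0.6
= 0.84
Since 0.84 >= 0, the point is on the positive side.

1


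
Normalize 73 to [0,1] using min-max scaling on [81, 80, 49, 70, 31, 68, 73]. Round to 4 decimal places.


Min = 31, Max = 81
Range = 81 - 31 = 50
Scaled = (x - min) / (max - min)
= (73 - 31) / 50
= 42 / 50
= 0.8400

0.8400


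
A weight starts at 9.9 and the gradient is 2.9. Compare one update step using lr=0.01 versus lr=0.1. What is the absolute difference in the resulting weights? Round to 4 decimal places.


With lr=0.01: w_new = 9.9 - 0.01 * 2.9 = 9.871
With lr=0.1: w_new = 9.9 - 0.1 * 2.9 = 9.61
Absolute difference = |9.871 - 9.61|
= 0.2610

0.2610


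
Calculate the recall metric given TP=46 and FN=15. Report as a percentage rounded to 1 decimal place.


Recall = TP / (TP + FN) * 100
= 46 / (46 + 15)
= 46 / 61
= 0.7541
= 75.4%

75.4


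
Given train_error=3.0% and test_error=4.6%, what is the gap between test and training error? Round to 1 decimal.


Generalization gap = test_error - train_error
= 4.6 - 3.0
= 1.6%
A small gap suggests good generalization.

1.6


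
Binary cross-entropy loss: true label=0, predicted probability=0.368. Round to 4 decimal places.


For y=0: Loss = -log(1-p)
= -log(1 - 0.368)
= -log(0.632)
= -(-0.4589)
= 0.4589

0.4589


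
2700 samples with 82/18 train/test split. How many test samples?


Train samples = 2700 * 82% = 2214
Test samples = 2700 - 2214
= 486

486


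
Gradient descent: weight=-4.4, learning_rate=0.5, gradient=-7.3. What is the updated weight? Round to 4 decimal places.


w_new = w_old - lr * gradient
= -4.4 - 0.5 * -7.3
= -4.4 - (-3.65)
= -0.7500

-0.7500


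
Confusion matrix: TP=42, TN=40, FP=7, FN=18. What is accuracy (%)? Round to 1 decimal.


Accuracy = (TP + TN) / (TP + TN + FP + FN) * 100
= (42 + 40) / (42 + 40 + 7 + 18)
= 82 / 107
= 0.7664
= 76.6%

76.6


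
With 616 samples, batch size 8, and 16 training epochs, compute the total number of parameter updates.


Iterations per epoch = 616 / 8 = 77
Total updates = iterations_per_epoch * epochs
= 77 * 16
= 1232

1232


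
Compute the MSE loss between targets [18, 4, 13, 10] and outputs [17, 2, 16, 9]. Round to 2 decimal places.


Differences: [1, 2, -3, 1]
Squared errors: [1, 4, 9, 1]
Sum of squared errors = 15
MSE = 15 / 4 = 3.75

3.75


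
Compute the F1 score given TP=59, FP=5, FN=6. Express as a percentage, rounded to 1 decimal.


Precision = TP / (TP + FP) = 59 / 64 = 0.9219
Recall = TP / (TP + FN) = 59 / 65 = 0.9077
F1 = 2 * P * R / (P + R)
= 2 * 0.9219 * 0.9077 / (0.9219 + 0.9077)
= 1.6736 / 1.8296
= 0.9147
As percentage: 91.5%

91.5


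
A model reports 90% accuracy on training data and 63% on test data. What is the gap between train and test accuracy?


Gap = train_accuracy - test_accuracy
= 90 - 63
= 27%
This large gap strongly indicates overfitting.

27


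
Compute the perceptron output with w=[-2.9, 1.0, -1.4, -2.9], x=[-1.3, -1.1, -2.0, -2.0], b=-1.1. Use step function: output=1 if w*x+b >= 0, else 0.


z = w . x + b
= -2.9*-1.3 + 1.0*-1.1 + -1.4*-2.0 + -2.9*-2.0 + -1.1
= 3.77 + -1.1 + 2.8 + 5.8 + -1.1
= 11.27 + -1.1
= 10.17
Since z = 10.17 >= 0, output = 1

1


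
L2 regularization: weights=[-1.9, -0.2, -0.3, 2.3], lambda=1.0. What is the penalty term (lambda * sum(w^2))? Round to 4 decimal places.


Squaring each weight:
(-1.9)^2 = 3.61
(-0.2)^2 = 0.04
(-0.3)^2 = 0.09
2.3^2 = 5.29
Sum of squares = 9.03
Penalty = 1.0 * 9.03 = 9.0300

9.0300


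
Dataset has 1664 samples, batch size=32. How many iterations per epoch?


Iterations per epoch = dataset_size / batch_size
= 1664 / 32
= 52

52


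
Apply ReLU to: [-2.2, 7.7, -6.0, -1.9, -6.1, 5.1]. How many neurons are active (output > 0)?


ReLU(x) = max(0, x) for each element:
ReLU(-2.2) = 0
ReLU(7.7) = 7.7
ReLU(-6.0) = 0
ReLU(-1.9) = 0
ReLU(-6.1) = 0
ReLU(5.1) = 5.1
Active neurons (>0): 2

2


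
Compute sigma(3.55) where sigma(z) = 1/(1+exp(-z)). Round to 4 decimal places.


sigmoid(z) = 1 / (1 + exp(-z))
exp(-(3.55)) = exp(-3.55) = 0.0287
1 + 0.0287 = 1.0287
1 / 1.0287 = 0.9721

0.9721


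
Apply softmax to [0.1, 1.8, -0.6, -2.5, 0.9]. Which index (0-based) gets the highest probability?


Softmax is a monotonic transformation, so it preserves the argmax.
We need to find the index of the maximum logit.
Index 0: 0.1
Index 1: 1.8
Index 2: -0.6
Index 3: -2.5
Index 4: 0.9
Maximum logit = 1.8 at index 1

1


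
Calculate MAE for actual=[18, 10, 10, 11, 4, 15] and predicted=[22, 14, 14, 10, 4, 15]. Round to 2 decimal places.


Absolute errors: [4, 4, 4, 1, 0, 0]
Sum of absolute errors = 13
MAE = 13 / 6 = 2.17

2.17


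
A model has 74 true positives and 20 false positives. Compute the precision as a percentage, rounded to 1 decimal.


Precision = TP / (TP + FP) * 100
= 74 / (74 + 20)
= 74 / 94
= 0.7872
= 78.7%

78.7


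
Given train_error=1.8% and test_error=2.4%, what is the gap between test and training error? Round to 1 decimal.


Generalization gap = test_error - train_error
= 2.4 - 1.8
= 0.6%
A small gap suggests good generalization.

0.6


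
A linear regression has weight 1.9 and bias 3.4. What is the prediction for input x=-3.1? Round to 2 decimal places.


y = 1.9 * -3.1 + (3.4)
= -5.89 + (3.4)
= -2.49

-2.49


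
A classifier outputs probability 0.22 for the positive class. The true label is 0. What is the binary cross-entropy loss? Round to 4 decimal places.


For y=0: Loss = -log(1-p)
= -log(1 - 0.22)
= -log(0.78)
= -(-0.2485)
= 0.2485

0.2485


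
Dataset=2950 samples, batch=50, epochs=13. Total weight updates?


Iterations per epoch = 2950 / 50 = 59
Total updates = iterations_per_epoch * epochs
= 59 * 13
= 767

767


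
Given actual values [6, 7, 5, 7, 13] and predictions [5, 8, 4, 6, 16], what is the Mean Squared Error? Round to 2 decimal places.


Differences: [1, -1, 1, 1, -3]
Squared errors: [1, 1, 1, 1, 9]
Sum of squared errors = 13
MSE = 13 / 5 = 2.60

2.60


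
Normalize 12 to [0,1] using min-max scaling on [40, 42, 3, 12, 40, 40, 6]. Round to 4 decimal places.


Min = 3, Max = 42
Range = 42 - 3 = 39
Scaled = (x - min) / (max - min)
= (12 - 3) / 39
= 9 / 39
= 0.2308

0.2308


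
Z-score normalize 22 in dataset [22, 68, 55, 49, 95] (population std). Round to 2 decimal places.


Mean = (22 + 68 + 55 + 49 + 95) / 5 = 57.8
Variance = sum((x_i - mean)^2) / n = 570.96
Std = sqrt(570.96) = 23.8948
Z = (x - mean) / std
= (22 - 57.8) / 23.8948
= -35.8 / 23.8948
= -1.50

-1.50


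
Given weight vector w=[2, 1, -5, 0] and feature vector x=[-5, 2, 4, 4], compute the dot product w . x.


Element-wise products:
2 * -5 = -10
1 * 2 = 2
-5 * 4 = -20
0 * 4 = 0
Sum = -10 + 2 + -20 + 0
= -28

-28


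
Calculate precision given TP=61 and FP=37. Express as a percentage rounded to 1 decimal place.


Precision = TP / (TP + FP) * 100
= 61 / (61 + 37)
= 61 / 98
= 0.6224
= 62.2%

62.2


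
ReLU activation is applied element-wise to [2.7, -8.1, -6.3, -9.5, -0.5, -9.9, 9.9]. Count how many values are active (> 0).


ReLU(x) = max(0, x) for each element:
ReLU(2.7) = 2.7
ReLU(-8.1) = 0
ReLU(-6.3) = 0
ReLU(-9.5) = 0
ReLU(-0.5) = 0
ReLU(-9.9) = 0
ReLU(9.9) = 9.9
Active neurons (>0): 2

2


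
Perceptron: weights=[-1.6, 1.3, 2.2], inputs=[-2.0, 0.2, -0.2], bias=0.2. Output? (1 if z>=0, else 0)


z = w . x + b
= -1.6*-2.0 + 1.3*0.2 + 2.2*-0.2 + 0.2
= 3.2 + 0.26 + -0.44 + 0.2
= 3.02 + 0.2
= 3.22
Since z = 3.22 >= 0, output = 1

1


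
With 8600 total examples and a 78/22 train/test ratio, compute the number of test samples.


Train samples = 8600 * 78% = 6708
Test samples = 8600 - 6708
= 1892

1892


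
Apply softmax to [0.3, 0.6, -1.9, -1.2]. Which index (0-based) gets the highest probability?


Softmax is a monotonic transformation, so it preserves the argmax.
We need to find the index of the maximum logit.
Index 0: 0.3
Index 1: 0.6
Index 2: -1.9
Index 3: -1.2
Maximum logit = 0.6 at index 1

1


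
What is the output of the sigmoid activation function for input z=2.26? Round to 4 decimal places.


sigmoid(z) = 1 / (1 + exp(-z))
exp(-(2.26)) = exp(-2.26) = 0.1043
1 + 0.1043 = 1.1043
1 / 1.1043 = 0.9055

0.9055


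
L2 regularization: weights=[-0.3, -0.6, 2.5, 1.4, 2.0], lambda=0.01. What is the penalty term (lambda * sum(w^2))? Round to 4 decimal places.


Squaring each weight:
(-0.3)^2 = 0.09
(-0.6)^2 = 0.36
2.5^2 = 6.25
1.4^2 = 1.96
2.0^2 = 4.0
Sum of squares = 12.66
Penalty = 0.01 * 12.66 = 0.1266

0.1266


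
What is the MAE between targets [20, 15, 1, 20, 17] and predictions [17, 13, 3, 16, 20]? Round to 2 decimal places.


Absolute errors: [3, 2, 2, 4, 3]
Sum of absolute errors = 14
MAE = 14 / 5 = 2.80

2.80


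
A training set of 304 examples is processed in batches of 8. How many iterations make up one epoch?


Iterations per epoch = dataset_size / batch_size
= 304 / 8
= 38

38


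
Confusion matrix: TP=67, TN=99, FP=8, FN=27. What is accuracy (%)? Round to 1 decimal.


Accuracy = (TP + TN) / (TP + TN + FP + FN) * 100
= (67 + 99) / (67 + 99 + 8 + 27)
= 166 / 201
= 0.8259
= 82.6%

82.6


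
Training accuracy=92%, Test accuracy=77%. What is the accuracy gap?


Gap = train_accuracy - test_accuracy
= 92 - 77
= 15%
This gap suggests the model is overfitting.

15


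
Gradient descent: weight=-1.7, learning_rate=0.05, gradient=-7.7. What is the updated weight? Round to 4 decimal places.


w_new = w_old - lr * gradient
= -1.7 - 0.05 * -7.7
= -1.7 - (-0.385)
= -1.3150

-1.3150


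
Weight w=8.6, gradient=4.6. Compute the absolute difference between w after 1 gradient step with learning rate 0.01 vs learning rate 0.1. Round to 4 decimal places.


With lr=0.01: w_new = 8.6 - 0.01 * 4.6 = 8.554
With lr=0.1: w_new = 8.6 - 0.1 * 4.6 = 8.14
Absolute difference = |8.554 - 8.14|
= 0.4140

0.4140


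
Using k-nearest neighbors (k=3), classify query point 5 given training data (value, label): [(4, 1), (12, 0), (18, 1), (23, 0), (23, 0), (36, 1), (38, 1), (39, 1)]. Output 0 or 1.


Distances from query 5:
Point 4 (class 1): distance = 1
Point 12 (class 0): distance = 7
Point 18 (class 1): distance = 13
K=3 nearest neighbors: classes = [1, 0, 1]
Votes for class 1: 2 / 3
Majority vote => class 1

1


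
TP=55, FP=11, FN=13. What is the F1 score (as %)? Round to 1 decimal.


Precision = TP / (TP + FP) = 55 / 66 = 0.8333
Recall = TP / (TP + FN) = 55 / 68 = 0.8088
F1 = 2 * P * R / (P + R)
= 2 * 0.8333 * 0.8088 / (0.8333 + 0.8088)
= 1.348 / 1.6422
= 0.8209
As percentage: 82.1%

82.1


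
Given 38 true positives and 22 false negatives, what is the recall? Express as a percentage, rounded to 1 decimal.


Recall = TP / (TP + FN) * 100
= 38 / (38 + 22)
= 38 / 60
= 0.6333
= 63.3%

63.3


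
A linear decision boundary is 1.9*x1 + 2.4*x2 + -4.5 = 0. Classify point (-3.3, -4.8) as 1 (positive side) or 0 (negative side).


Compute 1.9 * -3.3 + 2.4 * -4.8 + -4.5
= -6.27 + -11.52 + -4.5
= -22.29
Since -22.29 < 0, the point is on the negative side.

0


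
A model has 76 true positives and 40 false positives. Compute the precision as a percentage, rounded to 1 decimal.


Precision = TP / (TP + FP) * 100
= 76 / (76 + 40)
= 76 / 116
= 0.6552
= 65.5%

65.5


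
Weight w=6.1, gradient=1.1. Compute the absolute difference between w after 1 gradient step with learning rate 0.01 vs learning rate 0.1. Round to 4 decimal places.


With lr=0.01: w_new = 6.1 - 0.01 * 1.1 = 6.089
With lr=0.1: w_new = 6.1 - 0.1 * 1.1 = 5.99
Absolute difference = |6.089 - 5.99|
= 0.0990

0.0990


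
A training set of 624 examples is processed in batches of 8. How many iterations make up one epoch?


Iterations per epoch = dataset_size / batch_size
= 624 / 8
= 78

78


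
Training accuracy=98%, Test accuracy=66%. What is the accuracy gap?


Gap = train_accuracy - test_accuracy
= 98 - 66
= 32%
This large gap strongly indicates overfitting.

32


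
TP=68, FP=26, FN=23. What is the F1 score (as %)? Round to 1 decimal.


Precision = TP / (TP + FP) = 68 / 94 = 0.7234
Recall = TP / (TP + FN) = 68 / 91 = 0.7473
F1 = 2 * P * R / (P + R)
= 2 * 0.7234 * 0.7473 / (0.7234 + 0.7473)
= 1.0811 / 1.4707
= 0.7351
As percentage: 73.5%

73.5


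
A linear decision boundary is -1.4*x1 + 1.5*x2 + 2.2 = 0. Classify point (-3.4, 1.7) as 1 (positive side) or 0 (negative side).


Compute -1.4 * -3.4 + 1.5 * 1.7 + 2.2
= 4.76 + 2.55 + 2.2
= 9.51
Since 9.51 >= 0, the point is on the positive side.

1
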